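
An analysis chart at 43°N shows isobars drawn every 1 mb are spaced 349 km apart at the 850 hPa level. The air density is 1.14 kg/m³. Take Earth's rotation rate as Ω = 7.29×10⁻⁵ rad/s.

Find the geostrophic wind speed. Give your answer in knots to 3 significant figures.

Coriolis parameter at 43°N:
f = 2Ω sin φ = 2 × 7.29×10⁻⁵ × sin 43° = 9.94×10⁻⁵ s⁻¹
Pressure gradient: |∂P/∂n| = 100 Pa / 349000 m = 2.87×10⁻⁴ Pa/m
Geostrophic balance (pressure-gradient force = Coriolis force):
V_g = (1/(fρ)) |∂P/∂n| = 2.87×10⁻⁴ / (9.94×10⁻⁵ × 1.14) = 2.53 m/s
Converting: 2.53 m/s × 1.944 = 4.91 knots

4.91 knots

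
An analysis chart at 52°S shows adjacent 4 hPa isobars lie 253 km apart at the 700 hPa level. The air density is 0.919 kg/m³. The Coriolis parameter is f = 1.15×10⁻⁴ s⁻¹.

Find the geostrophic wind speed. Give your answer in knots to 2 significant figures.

29 knots

Pressure gradient: |∂P/∂n| = 400 Pa / 253000 m = 1.58×10⁻³ Pa/m
Geostrophic balance (pressure-gradient force = Coriolis force):
V_g = (1/(fρ)) |∂P/∂n| = 1.58×10⁻³ / (1.15×10⁻⁴ × 0.919) = 15.0 m/s
Converting: 15.0 m/s × 1.944 = 29 knots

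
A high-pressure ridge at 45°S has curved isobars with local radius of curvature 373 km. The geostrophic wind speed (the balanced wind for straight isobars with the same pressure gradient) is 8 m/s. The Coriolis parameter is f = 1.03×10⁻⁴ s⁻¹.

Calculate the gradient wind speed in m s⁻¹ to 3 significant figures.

11.4 m s⁻¹

Around a high, pressure-gradient force acts outward with centrifugal, so Coriolis balances both:
fV = (1/ρ)|∂P/∂n| + V²/R  →  V² − fR·V + fR·V_g = 0
With fR = 1.03×10⁻⁴ × 373×10³ m = 38.4 m/s:
V = [fR − √((fR)² − 4 fR V_g)]/2 = [38.4 − √(38.4² − 4×38.4×8)]/2 = 11.4 m/s
Supergeostrophic (V > V_g = 8 m/s), as expected around a high.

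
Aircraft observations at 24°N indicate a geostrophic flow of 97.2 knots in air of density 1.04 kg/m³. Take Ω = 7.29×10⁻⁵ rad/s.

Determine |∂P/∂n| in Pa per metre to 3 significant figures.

Coriolis parameter at 24°N:
f = 2Ω sin φ = 2 × 7.29×10⁻⁵ × sin 24° = 5.93×10⁻⁵ s⁻¹
Wind speed in SI: 97.2 knots = 50.0 m/s
Geostrophic balance rearranged: |∂P/∂n| = f ρ V_g
|∂P/∂n| = 5.93×10⁻⁵ × 1.04 × 50.0 = 3.08×10⁻³ Pa/m

3.08×10⁻³ Pa/m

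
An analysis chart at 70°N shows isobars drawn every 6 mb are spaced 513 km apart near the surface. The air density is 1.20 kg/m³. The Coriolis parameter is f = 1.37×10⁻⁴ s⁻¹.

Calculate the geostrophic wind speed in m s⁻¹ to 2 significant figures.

7.1 m s⁻¹

Pressure gradient: |∂P/∂n| = 600 Pa / 513000 m = 1.17×10⁻³ Pa/m
Geostrophic balance (pressure-gradient force = Coriolis force):
V_g = (1/(fρ)) |∂P/∂n| = 1.17×10⁻³ / (1.37×10⁻⁴ × 1.20) = 7.11 m/s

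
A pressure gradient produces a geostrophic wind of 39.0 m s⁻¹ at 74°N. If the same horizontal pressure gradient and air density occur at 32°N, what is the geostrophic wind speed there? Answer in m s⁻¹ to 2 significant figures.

71 m s⁻¹

With the same pressure gradient and density, V_g ∝ 1/f ∝ 1/sin φ.
V₂ = V₁ · sin φ₁ / sin φ₂ = 39.0 × sin 74° / sin 32°
V₂ = 39.0 × 0.9613/0.5299 = 71 m s⁻¹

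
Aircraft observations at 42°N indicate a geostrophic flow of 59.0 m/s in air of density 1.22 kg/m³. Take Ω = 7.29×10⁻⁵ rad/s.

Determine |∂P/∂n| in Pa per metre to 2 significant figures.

7.0×10⁻³ Pa/m

Coriolis parameter at 42°N:
f = 2Ω sin φ = 2 × 7.29×10⁻⁵ × sin 42° = 9.76×10⁻⁵ s⁻¹
Geostrophic balance rearranged: |∂P/∂n| = f ρ V_g
|∂P/∂n| = 9.76×10⁻⁵ × 1.22 × 59.0 = 7.02×10⁻³ Pa/m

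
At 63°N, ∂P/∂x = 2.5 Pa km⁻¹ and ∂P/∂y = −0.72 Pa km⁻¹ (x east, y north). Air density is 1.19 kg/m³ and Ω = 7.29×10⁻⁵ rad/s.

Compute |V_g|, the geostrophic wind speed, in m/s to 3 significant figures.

Coriolis parameter at 63°N:
f = 2Ω sin φ = 2 × 7.29×10⁻⁵ × sin 63° = 1.30×10⁻⁴ s⁻¹
Component geostrophic relations (x east, y north):
u_g = −(1/(fρ)) ∂P/∂y,  v_g = (1/(fρ)) ∂P/∂x
u_g = −(−0.72×10⁻³)/(1.30×10⁻⁴ × 1.19) = 4.66 m/s;  v_g = (2.5×10⁻³)/(1.30×10⁻⁴ × 1.19) = 16.2 m/s
|V_g| = √(u_g² + v_g²) = 16.8 m/s

16.8 m/s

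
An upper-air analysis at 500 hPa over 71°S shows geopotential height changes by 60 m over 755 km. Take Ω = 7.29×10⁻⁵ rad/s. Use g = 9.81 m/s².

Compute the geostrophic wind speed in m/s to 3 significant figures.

5.66 m/s

Coriolis parameter at 71°S:
f = 2Ω sin φ = 2 × 7.29×10⁻⁵ × sin 71° = 1.38×10⁻⁴ s⁻¹
Height gradient: |∂Z/∂n| = 60 m / 755000 m = 7.95×10⁻⁵
On a pressure surface, geostrophic balance gives V_g = (g/f)|∂Z/∂n|:
V_g = 9.81 × 7.95×10⁻⁵ / 1.38×10⁻⁴ = 5.66 m/s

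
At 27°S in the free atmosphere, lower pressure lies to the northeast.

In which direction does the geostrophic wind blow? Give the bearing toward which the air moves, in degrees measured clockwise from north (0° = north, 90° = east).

The pressure-gradient force points toward the northeast (bearing 045°).
Geostrophic balance: in the Southern Hemisphere the Coriolis force deflects motion to the left, so the geostrophic wind blows 90° to the left of the pressure-gradient force (low pressure on the right).
Rotating 045° by 90° counterclockwise gives 315° — the wind blows toward the northwest.

315°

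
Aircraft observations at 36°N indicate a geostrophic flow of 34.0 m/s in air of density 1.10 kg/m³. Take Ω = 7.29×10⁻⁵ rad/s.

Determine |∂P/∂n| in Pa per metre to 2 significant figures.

3.2×10⁻³ Pa/m

Coriolis parameter at 36°N:
f = 2Ω sin φ = 2 × 7.29×10⁻⁵ × sin 36° = 8.57×10⁻⁵ s⁻¹
Geostrophic balance rearranged: |∂P/∂n| = f ρ V_g
|∂P/∂n| = 8.57×10⁻⁵ × 1.10 × 34.0 = 3.21×10⁻³ Pa/m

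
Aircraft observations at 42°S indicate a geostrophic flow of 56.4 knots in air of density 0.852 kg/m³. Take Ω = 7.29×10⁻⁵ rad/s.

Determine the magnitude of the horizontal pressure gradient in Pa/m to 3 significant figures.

2.41×10⁻³ Pa/m

Coriolis parameter at 42°S:
f = 2Ω sin φ = 2 × 7.29×10⁻⁵ × sin 42° = 9.76×10⁻⁵ s⁻¹
Wind speed in SI: 56.4 knots = 29.0 m/s
Geostrophic balance rearranged: |∂P/∂n| = f ρ V_g
|∂P/∂n| = 9.76×10⁻⁵ × 0.852 × 29.0 = 2.41×10⁻³ Pa/m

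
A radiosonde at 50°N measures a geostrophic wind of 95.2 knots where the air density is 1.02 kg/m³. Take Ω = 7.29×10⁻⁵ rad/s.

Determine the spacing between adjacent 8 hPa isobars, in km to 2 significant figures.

140 km

Coriolis parameter at 50°N:
f = 2Ω sin φ = 2 × 7.29×10⁻⁵ × sin 50° = 1.12×10⁻⁴ s⁻¹
Wind speed in SI: 95.2 knots = 49.0 m/s
Geostrophic balance rearranged: |∂P/∂n| = f ρ V_g
|∂P/∂n| = 1.12×10⁻⁴ × 1.02 × 49.0 = 5.58×10⁻³ Pa/m
Isobar spacing: Δn = ΔP/|∂P/∂n| = 800 Pa / 5.58×10⁻³ Pa/m = 143385 m ≈ 140 km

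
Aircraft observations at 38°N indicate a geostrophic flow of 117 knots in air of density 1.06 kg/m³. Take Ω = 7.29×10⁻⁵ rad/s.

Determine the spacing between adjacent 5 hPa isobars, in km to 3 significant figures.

87.3 km

Coriolis parameter at 38°N:
f = 2Ω sin φ = 2 × 7.29×10⁻⁵ × sin 38° = 8.98×10⁻⁵ s⁻¹
Wind speed in SI: 117 knots = 60.2 m/s
Geostrophic balance rearranged: |∂P/∂n| = f ρ V_g
|∂P/∂n| = 8.98×10⁻⁵ × 1.06 × 60.2 = 5.73×10⁻³ Pa/m
Isobar spacing: Δn = ΔP/|∂P/∂n| = 500 Pa / 5.73×10⁻³ Pa/m = 87305 m ≈ 87.3 km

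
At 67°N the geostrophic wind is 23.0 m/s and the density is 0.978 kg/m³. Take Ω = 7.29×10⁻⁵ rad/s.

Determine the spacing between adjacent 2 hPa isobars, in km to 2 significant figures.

Coriolis parameter at 67°N:
f = 2Ω sin φ = 2 × 7.29×10⁻⁵ × sin 67° = 1.34×10⁻⁴ s⁻¹
Geostrophic balance rearranged: |∂P/∂n| = f ρ V_g
|∂P/∂n| = 1.34×10⁻⁴ × 0.978 × 23.0 = 3.02×10⁻³ Pa/m
Isobar spacing: Δn = ΔP/|∂P/∂n| = 200 Pa / 3.02×10⁻³ Pa/m = 66249 m ≈ 66 km

66 km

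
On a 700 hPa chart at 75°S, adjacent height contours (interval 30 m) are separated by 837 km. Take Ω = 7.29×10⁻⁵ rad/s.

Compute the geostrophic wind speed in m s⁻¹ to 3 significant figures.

2.50 m s⁻¹

Coriolis parameter at 75°S:
f = 2Ω sin φ = 2 × 7.29×10⁻⁵ × sin 75° = 1.41×10⁻⁴ s⁻¹
Height gradient: |∂Z/∂n| = 30 m / 837000 m = 3.58×10⁻⁵
On a pressure surface, geostrophic balance gives V_g = (g/f)|∂Z/∂n|:
V_g = 9.81 × 3.58×10⁻⁵ / 1.41×10⁻⁴ = 2.50 m/s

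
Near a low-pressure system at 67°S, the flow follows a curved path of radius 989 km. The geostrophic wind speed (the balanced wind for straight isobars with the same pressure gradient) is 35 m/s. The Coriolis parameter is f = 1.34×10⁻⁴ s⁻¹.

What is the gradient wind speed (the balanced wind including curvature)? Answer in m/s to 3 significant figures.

Around a low, centrifugal force acts outward with Coriolis, so pressure-gradient force balances both:
(1/ρ)|∂P/∂n| = fV + V²/R  →  V² + fR·V − fR·V_g = 0
With fR = 1.34×10⁻⁴ × 989×10³ m = 133 m/s:
V = [−fR + √((fR)² + 4 fR V_g)]/2 = [−133 + √(133² + 4×133×35)]/2 = 28.8 m/s
Subgeostrophic (V < V_g = 35 m/s), as expected around a low.

28.8 m/s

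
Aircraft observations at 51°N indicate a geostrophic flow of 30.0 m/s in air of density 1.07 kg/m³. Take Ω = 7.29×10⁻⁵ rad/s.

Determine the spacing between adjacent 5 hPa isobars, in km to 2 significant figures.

Coriolis parameter at 51°N:
f = 2Ω sin φ = 2 × 7.29×10⁻⁵ × sin 51° = 1.13×10⁻⁴ s⁻¹
Geostrophic balance rearranged: |∂P/∂n| = f ρ V_g
|∂P/∂n| = 1.13×10⁻⁴ × 1.07 × 30.0 = 3.64×10⁻³ Pa/m
Isobar spacing: Δn = ΔP/|∂P/∂n| = 500 Pa / 3.64×10⁻³ Pa/m = 137469 m ≈ 140 km

140 km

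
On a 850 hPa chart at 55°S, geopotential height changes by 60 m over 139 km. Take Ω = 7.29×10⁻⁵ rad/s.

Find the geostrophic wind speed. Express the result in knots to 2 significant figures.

Coriolis parameter at 55°S:
f = 2Ω sin φ = 2 × 7.29×10⁻⁵ × sin 55° = 1.19×10⁻⁴ s⁻¹
Height gradient: |∂Z/∂n| = 60 m / 139000 m = 4.32×10⁻⁴
On a pressure surface, geostrophic balance gives V_g = (g/f)|∂Z/∂n|:
V_g = 9.81 × 4.32×10⁻⁴ / 1.19×10⁻⁴ = 35.5 m/s
Converting: 35.5 m/s × 1.944 = 69 knots

69 knots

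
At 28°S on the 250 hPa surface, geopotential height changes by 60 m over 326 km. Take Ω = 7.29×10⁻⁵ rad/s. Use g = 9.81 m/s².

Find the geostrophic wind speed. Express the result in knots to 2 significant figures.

Coriolis parameter at 28°S:
f = 2Ω sin φ = 2 × 7.29×10⁻⁵ × sin 28° = 6.84×10⁻⁵ s⁻¹
Height gradient: |∂Z/∂n| = 60 m / 326000 m = 1.84×10⁻⁴
On a pressure surface, geostrophic balance gives V_g = (g/f)|∂Z/∂n|:
V_g = 9.81 × 1.84×10⁻⁴ / 6.84×10⁻⁵ = 26.4 m/s
Converting: 26.4 m/s × 1.944 = 51 knots

51 knots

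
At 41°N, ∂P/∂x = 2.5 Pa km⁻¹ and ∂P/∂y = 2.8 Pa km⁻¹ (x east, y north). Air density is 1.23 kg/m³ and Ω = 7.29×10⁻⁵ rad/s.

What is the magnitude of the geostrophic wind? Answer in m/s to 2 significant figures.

Coriolis parameter at 41°N:
f = 2Ω sin φ = 2 × 7.29×10⁻⁵ × sin 41° = 9.57×10⁻⁵ s⁻¹
Component geostrophic relations (x east, y north):
u_g = −(1/(fρ)) ∂P/∂y,  v_g = (1/(fρ)) ∂P/∂x
u_g = −(2.8×10⁻³)/(9.57×10⁻⁵ × 1.23) = −23.8 m/s;  v_g = (2.5×10⁻³)/(9.57×10⁻⁵ × 1.23) = 21.2 m/s
|V_g| = √(u_g² + v_g²) = 31.9 m/s

32 m/s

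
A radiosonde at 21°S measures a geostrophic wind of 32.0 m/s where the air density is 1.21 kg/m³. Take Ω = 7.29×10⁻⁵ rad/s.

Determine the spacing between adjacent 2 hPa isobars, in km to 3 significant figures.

98.9 km

Coriolis parameter at 21°S:
f = 2Ω sin φ = 2 × 7.29×10⁻⁵ × sin 21° = 5.23×10⁻⁵ s⁻¹
Geostrophic balance rearranged: |∂P/∂n| = f ρ V_g
|∂P/∂n| = 5.23×10⁻⁵ × 1.21 × 32.0 = 2.02×10⁻³ Pa/m
Isobar spacing: Δn = ΔP/|∂P/∂n| = 200 Pa / 2.02×10⁻³ Pa/m = 98857 m ≈ 98.9 km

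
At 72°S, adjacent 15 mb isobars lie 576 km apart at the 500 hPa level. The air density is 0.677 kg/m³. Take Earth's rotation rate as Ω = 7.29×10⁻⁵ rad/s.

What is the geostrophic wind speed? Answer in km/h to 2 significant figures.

Coriolis parameter at 72°S:
f = 2Ω sin φ = 2 × 7.29×10⁻⁵ × sin 72° = 1.39×10⁻⁴ s⁻¹
Pressure gradient: |∂P/∂n| = 1500 Pa / 576000 m = 2.60×10⁻³ Pa/m
Geostrophic balance (pressure-gradient force = Coriolis force):
V_g = (1/(fρ)) |∂P/∂n| = 2.60×10⁻³ / (1.39×10⁻⁴ × 0.677) = 27.7 m/s
Converting: 27.7 m/s × 3.6 = 100 km/h

100 km/h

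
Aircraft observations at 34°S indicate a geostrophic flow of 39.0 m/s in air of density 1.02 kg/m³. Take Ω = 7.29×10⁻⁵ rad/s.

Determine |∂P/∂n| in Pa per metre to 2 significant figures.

3.2×10⁻³ Pa/m

Coriolis parameter at 34°S:
f = 2Ω sin φ = 2 × 7.29×10⁻⁵ × sin 34° = 8.15×10⁻⁵ s⁻¹
Geostrophic balance rearranged: |∂P/∂n| = f ρ V_g
|∂P/∂n| = 8.15×10⁻⁵ × 1.02 × 39.0 = 3.24×10⁻³ Pa/m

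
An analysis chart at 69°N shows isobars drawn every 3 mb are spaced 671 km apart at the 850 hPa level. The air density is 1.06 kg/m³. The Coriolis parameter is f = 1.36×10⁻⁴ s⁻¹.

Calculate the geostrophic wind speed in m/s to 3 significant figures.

3.10 m/s

Pressure gradient: |∂P/∂n| = 300 Pa / 671000 m = 4.47×10⁻⁴ Pa/m
Geostrophic balance (pressure-gradient force = Coriolis force):
V_g = (1/(fρ)) |∂P/∂n| = 4.47×10⁻⁴ / (1.36×10⁻⁴ × 1.06) = 3.10 m/s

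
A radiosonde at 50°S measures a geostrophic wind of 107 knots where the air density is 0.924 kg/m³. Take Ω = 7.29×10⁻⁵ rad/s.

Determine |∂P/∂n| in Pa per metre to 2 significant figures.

Coriolis parameter at 50°S:
f = 2Ω sin φ = 2 × 7.29×10⁻⁵ × sin 50° = 1.12×10⁻⁴ s⁻¹
Wind speed in SI: 107 knots = 55.0 m/s
Geostrophic balance rearranged: |∂P/∂n| = f ρ V_g
|∂P/∂n| = 1.12×10⁻⁴ × 0.924 × 55.0 = 5.68×10⁻³ Pa/m

5.7×10⁻³ Pa/m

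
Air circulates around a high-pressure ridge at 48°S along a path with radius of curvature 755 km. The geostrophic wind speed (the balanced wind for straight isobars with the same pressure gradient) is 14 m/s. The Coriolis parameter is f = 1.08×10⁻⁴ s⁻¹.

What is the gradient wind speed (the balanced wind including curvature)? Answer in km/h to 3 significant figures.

64.6 km/h

Around a high, pressure-gradient force acts outward with centrifugal, so Coriolis balances both:
fV = (1/ρ)|∂P/∂n| + V²/R  →  V² − fR·V + fR·V_g = 0
With fR = 1.08×10⁻⁴ × 755×10³ m = 81.5 m/s:
V = [fR − √((fR)² − 4 fR V_g)]/2 = [81.5 − √(81.5² − 4×81.5×14)]/2 = 18 m/s
Supergeostrophic (V > V_g = 14 m/s), as expected around a high.
Converting: 18 m/s × 3.6 = 64.6 km/h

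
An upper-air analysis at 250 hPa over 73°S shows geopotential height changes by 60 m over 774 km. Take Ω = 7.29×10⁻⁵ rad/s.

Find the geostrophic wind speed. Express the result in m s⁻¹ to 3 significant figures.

5.45 m s⁻¹

Coriolis parameter at 73°S:
f = 2Ω sin φ = 2 × 7.29×10⁻⁵ × sin 73° = 1.39×10⁻⁴ s⁻¹
Height gradient: |∂Z/∂n| = 60 m / 774000 m = 7.75×10⁻⁵
On a pressure surface, geostrophic balance gives V_g = (g/f)|∂Z/∂n|:
V_g = 9.81 × 7.75×10⁻⁵ / 1.39×10⁻⁴ = 5.45 m/s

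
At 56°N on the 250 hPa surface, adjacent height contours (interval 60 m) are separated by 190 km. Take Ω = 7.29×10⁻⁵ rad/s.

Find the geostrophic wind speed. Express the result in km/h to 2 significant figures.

Coriolis parameter at 56°N:
f = 2Ω sin φ = 2 × 7.29×10⁻⁵ × sin 56° = 1.21×10⁻⁴ s⁻¹
Height gradient: |∂Z/∂n| = 60 m / 190000 m = 3.16×10⁻⁴
On a pressure surface, geostrophic balance gives V_g = (g/f)|∂Z/∂n|:
V_g = 9.81 × 3.16×10⁻⁴ / 1.21×10⁻⁴ = 25.6 m/s
Converting: 25.6 m/s × 3.6 = 92 km/h

92 km/h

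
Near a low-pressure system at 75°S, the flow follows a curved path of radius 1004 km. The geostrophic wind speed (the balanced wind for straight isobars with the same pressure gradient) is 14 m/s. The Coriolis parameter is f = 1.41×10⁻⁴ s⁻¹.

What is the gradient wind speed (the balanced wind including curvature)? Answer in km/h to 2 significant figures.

Around a low, centrifugal force acts outward with Coriolis, so pressure-gradient force balances both:
(1/ρ)|∂P/∂n| = fV + V²/R  →  V² + fR·V − fR·V_g = 0
With fR = 1.41×10⁻⁴ × 1004×10³ m = 142 m/s:
V = [−fR + √((fR)² + 4 fR V_g)]/2 = [−142 + √(142² + 4×142×14)]/2 = 12.8 m/s
Subgeostrophic (V < V_g = 14 m/s), as expected around a low.
Converting: 12.8 m/s × 3.6 = 46 km/h

46 km/h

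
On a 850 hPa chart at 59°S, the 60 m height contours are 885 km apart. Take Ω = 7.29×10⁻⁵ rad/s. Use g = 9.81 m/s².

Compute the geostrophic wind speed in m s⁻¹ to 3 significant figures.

Coriolis parameter at 59°S:
f = 2Ω sin φ = 2 × 7.29×10⁻⁵ × sin 59° = 1.25×10⁻⁴ s⁻¹
Height gradient: |∂Z/∂n| = 60 m / 885000 m = 6.78×10⁻⁵
On a pressure surface, geostrophic balance gives V_g = (g/f)|∂Z/∂n|:
V_g = 9.81 × 6.78×10⁻⁵ / 1.25×10⁻⁴ = 5.32 m/s

5.32 m s⁻¹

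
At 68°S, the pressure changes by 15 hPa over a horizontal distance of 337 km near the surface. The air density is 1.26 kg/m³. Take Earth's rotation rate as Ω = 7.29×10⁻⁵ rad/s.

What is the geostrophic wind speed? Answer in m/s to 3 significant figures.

Coriolis parameter at 68°S:
f = 2Ω sin φ = 2 × 7.29×10⁻⁵ × sin 68° = 1.35×10⁻⁴ s⁻¹
Pressure gradient: |∂P/∂n| = 1500 Pa / 337000 m = 4.45×10⁻³ Pa/m
Geostrophic balance (pressure-gradient force = Coriolis force):
V_g = (1/(fρ)) |∂P/∂n| = 4.45×10⁻³ / (1.35×10⁻⁴ × 1.26) = 26.1 m/s

26.1 m/s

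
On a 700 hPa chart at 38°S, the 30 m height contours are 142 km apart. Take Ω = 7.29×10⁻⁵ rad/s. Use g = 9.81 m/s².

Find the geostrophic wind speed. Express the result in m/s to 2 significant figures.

Coriolis parameter at 38°S:
f = 2Ω sin φ = 2 × 7.29×10⁻⁵ × sin 38° = 8.98×10⁻⁵ s⁻¹
Height gradient: |∂Z/∂n| = 30 m / 142000 m = 2.11×10⁻⁴
On a pressure surface, geostrophic balance gives V_g = (g/f)|∂Z/∂n|:
V_g = 9.81 × 2.11×10⁻⁴ / 8.98×10⁻⁵ = 23.1 m/s

23 m/s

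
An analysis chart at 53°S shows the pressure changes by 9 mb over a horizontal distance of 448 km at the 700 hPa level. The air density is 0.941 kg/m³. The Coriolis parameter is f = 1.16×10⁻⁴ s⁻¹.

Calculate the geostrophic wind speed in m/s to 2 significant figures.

Pressure gradient: |∂P/∂n| = 900 Pa / 448000 m = 2.01×10⁻³ Pa/m
Geostrophic balance (pressure-gradient force = Coriolis force):
V_g = (1/(fρ)) |∂P/∂n| = 2.01×10⁻³ / (1.16×10⁻⁴ × 0.941) = 18.4 m/s

18 m/s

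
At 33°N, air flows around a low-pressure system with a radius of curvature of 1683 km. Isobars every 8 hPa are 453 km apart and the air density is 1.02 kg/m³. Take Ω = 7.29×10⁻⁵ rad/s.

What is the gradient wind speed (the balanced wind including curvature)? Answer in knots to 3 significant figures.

Coriolis parameter at 33°N:
f = 2Ω sin φ = 2 × 7.29×10⁻⁵ × sin 33° = 7.94×10⁻⁵ s⁻¹
Pressure gradient: |∂P/∂n| = 800 Pa / 453000 m = 1.77×10⁻³ Pa/m
Geostrophic speed: V_g = |∂P/∂n|/(fρ) = 1.77×10⁻³/(7.94×10⁻⁵ × 1.02) = 21.8 m/s
Around a low, centrifugal force acts outward with Coriolis, so pressure-gradient force balances both:
(1/ρ)|∂P/∂n| = fV + V²/R  →  V² + fR·V − fR·V_g = 0
With fR = 7.94×10⁻⁵ × 1683×10³ m = 134 m/s:
V = [−fR + √((fR)² + 4 fR V_g)]/2 = [−134 + √(134² + 4×134×21.8)]/2 = 19.1 m/s
Subgeostrophic (V < V_g = 21.8 m/s), as expected around a low.
Converting: 19.1 m/s × 1.944 = 37.1 knots

37.1 knots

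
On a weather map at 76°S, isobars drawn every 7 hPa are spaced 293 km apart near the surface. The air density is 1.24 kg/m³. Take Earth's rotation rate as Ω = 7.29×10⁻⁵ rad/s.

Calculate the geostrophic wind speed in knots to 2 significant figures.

26 knots

Coriolis parameter at 76°S:
f = 2Ω sin φ = 2 × 7.29×10⁻⁵ × sin 76° = 1.41×10⁻⁴ s⁻¹
Pressure gradient: |∂P/∂n| = 700 Pa / 293000 m = 2.39×10⁻³ Pa/m
Geostrophic balance (pressure-gradient force = Coriolis force):
V_g = (1/(fρ)) |∂P/∂n| = 2.39×10⁻³ / (1.41×10⁻⁴ × 1.24) = 13.6 m/s
Converting: 13.6 m/s × 1.944 = 26 knots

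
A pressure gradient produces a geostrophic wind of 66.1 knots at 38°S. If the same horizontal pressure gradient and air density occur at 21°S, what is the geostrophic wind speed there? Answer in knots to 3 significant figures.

With the same pressure gradient and density, V_g ∝ 1/f ∝ 1/sin φ.
V₂ = V₁ · sin φ₁ / sin φ₂ = 66.1 × sin 38° / sin 21°
V₂ = 66.1 × 0.6157/0.3584 = 114 knots

114 knots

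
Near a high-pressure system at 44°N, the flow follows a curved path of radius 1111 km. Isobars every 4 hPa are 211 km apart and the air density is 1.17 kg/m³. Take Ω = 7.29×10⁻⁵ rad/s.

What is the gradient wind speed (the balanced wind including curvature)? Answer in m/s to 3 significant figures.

Coriolis parameter at 44°N:
f = 2Ω sin φ = 2 × 7.29×10⁻⁵ × sin 44° = 1.01×10⁻⁴ s⁻¹
Pressure gradient: |∂P/∂n| = 400 Pa / 211000 m = 1.90×10⁻³ Pa/m
Geostrophic speed: V_g = |∂P/∂n|/(fρ) = 1.90×10⁻³/(1.01×10⁻⁴ × 1.17) = 16.0 m/s
Around a high, pressure-gradient force acts outward with centrifugal, so Coriolis balances both:
fV = (1/ρ)|∂P/∂n| + V²/R  →  V² − fR·V + fR·V_g = 0
With fR = 1.01×10⁻⁴ × 1111×10³ m = 113 m/s:
V = [fR − √((fR)² − 4 fR V_g)]/2 = [113 − √(113² − 4×113×16)]/2 = 19.3 m/s
Supergeostrophic (V > V_g = 16 m/s), as expected around a high.

19.3 m/s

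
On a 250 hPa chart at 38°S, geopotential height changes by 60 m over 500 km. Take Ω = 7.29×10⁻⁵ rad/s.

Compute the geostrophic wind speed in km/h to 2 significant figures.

47 km/h

Coriolis parameter at 38°S:
f = 2Ω sin φ = 2 × 7.29×10⁻⁵ × sin 38° = 8.98×10⁻⁵ s⁻¹
Height gradient: |∂Z/∂n| = 60 m / 500000 m = 1.20×10⁻⁴
On a pressure surface, geostrophic balance gives V_g = (g/f)|∂Z/∂n|:
V_g = 9.81 × 1.20×10⁻⁴ / 8.98×10⁻⁵ = 13.1 m/s
Converting: 13.1 m/s × 3.6 = 47 km/h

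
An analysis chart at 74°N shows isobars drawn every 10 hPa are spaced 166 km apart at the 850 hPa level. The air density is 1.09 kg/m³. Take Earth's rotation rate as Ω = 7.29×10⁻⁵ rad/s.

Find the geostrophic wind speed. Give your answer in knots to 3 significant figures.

Coriolis parameter at 74°N:
f = 2Ω sin φ = 2 × 7.29×10⁻⁵ × sin 74° = 1.40×10⁻⁴ s⁻¹
Pressure gradient: |∂P/∂n| = 1000 Pa / 166000 m = 6.02×10⁻³ Pa/m
Geostrophic balance (pressure-gradient force = Coriolis force):
V_g = (1/(fρ)) |∂P/∂n| = 6.02×10⁻³ / (1.40×10⁻⁴ × 1.09) = 39.4 m/s
Converting: 39.4 m/s × 1.944 = 76.7 knots

76.7 knots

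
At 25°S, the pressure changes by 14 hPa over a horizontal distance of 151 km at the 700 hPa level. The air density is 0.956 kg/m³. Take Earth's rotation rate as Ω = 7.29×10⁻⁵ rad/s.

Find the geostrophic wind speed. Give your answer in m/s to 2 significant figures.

Coriolis parameter at 25°S:
f = 2Ω sin φ = 2 × 7.29×10⁻⁵ × sin 25° = 6.16×10⁻⁵ s⁻¹
Pressure gradient: |∂P/∂n| = 1400 Pa / 151000 m = 9.27×10⁻³ Pa/m
Geostrophic balance (pressure-gradient force = Coriolis force):
V_g = (1/(fρ)) |∂P/∂n| = 9.27×10⁻³ / (6.16×10⁻⁵ × 0.956) = 157 m/s

160 m/s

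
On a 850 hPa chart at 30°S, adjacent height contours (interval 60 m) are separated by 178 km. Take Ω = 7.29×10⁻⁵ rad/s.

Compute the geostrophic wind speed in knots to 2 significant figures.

Coriolis parameter at 30°S:
f = 2Ω sin φ = 2 × 7.29×10⁻⁵ × sin 30° = 7.29×10⁻⁵ s⁻¹
Height gradient: |∂Z/∂n| = 60 m / 178000 m = 3.37×10⁻⁴
On a pressure surface, geostrophic balance gives V_g = (g/f)|∂Z/∂n|:
V_g = 9.81 × 3.37×10⁻⁴ / 7.29×10⁻⁵ = 45.4 m/s
Converting: 45.4 m/s × 1.944 = 88 knots

88 knots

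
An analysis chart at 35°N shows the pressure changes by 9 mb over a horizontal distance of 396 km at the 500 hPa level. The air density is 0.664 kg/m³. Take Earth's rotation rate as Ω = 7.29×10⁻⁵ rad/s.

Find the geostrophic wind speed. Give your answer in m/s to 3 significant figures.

Coriolis parameter at 35°N:
f = 2Ω sin φ = 2 × 7.29×10⁻⁵ × sin 35° = 8.36×10⁻⁵ s⁻¹
Pressure gradient: |∂P/∂n| = 900 Pa / 396000 m = 2.27×10⁻³ Pa/m
Geostrophic balance (pressure-gradient force = Coriolis force):
V_g = (1/(fρ)) |∂P/∂n| = 2.27×10⁻³ / (8.36×10⁻⁵ × 0.664) = 40.9 m/s

40.9 m/s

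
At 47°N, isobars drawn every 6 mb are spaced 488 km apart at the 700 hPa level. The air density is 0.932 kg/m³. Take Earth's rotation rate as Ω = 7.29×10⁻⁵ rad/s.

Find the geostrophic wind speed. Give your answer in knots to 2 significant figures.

Coriolis parameter at 47°N:
f = 2Ω sin φ = 2 × 7.29×10⁻⁵ × sin 47° = 1.07×10⁻⁴ s⁻¹
Pressure gradient: |∂P/∂n| = 600 Pa / 488000 m = 1.23×10⁻³ Pa/m
Geostrophic balance (pressure-gradient force = Coriolis force):
V_g = (1/(fρ)) |∂P/∂n| = 1.23×10⁻³ / (1.07×10⁻⁴ × 0.932) = 12.4 m/s
Converting: 12.4 m/s × 1.944 = 24 knots

24 knots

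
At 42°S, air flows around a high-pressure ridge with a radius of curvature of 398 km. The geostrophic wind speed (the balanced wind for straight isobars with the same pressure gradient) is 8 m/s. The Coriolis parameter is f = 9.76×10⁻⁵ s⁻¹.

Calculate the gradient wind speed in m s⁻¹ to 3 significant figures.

Around a high, pressure-gradient force acts outward with centrifugal, so Coriolis balances both:
fV = (1/ρ)|∂P/∂n| + V²/R  →  V² − fR·V + fR·V_g = 0
With fR = 9.76×10⁻⁵ × 398×10³ m = 38.8 m/s:
V = [fR − √((fR)² − 4 fR V_g)]/2 = [38.8 − √(38.8² − 4×38.8×8)]/2 = 11.3 m/s
Supergeostrophic (V > V_g = 8 m/s), as expected around a high.

11.3 m s⁻¹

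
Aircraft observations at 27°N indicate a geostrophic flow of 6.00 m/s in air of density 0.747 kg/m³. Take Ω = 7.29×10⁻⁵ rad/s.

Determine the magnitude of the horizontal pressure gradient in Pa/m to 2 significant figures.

Coriolis parameter at 27°N:
f = 2Ω sin φ = 2 × 7.29×10⁻⁵ × sin 27° = 6.62×10⁻⁵ s⁻¹
Geostrophic balance rearranged: |∂P/∂n| = f ρ V_g
|∂P/∂n| = 6.62×10⁻⁵ × 0.747 × 6.00 = 2.97×10⁻⁴ Pa/m

3.0×10⁻⁴ Pa/m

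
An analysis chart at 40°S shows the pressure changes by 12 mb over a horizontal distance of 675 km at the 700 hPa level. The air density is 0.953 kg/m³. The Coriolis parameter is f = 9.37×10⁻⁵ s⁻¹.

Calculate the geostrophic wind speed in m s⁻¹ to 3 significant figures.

19.9 m s⁻¹

Pressure gradient: |∂P/∂n| = 1200 Pa / 675000 m = 1.78×10⁻³ Pa/m
Geostrophic balance (pressure-gradient force = Coriolis force):
V_g = (1/(fρ)) |∂P/∂n| = 1.78×10⁻³ / (9.37×10⁻⁵ × 0.953) = 19.9 m/s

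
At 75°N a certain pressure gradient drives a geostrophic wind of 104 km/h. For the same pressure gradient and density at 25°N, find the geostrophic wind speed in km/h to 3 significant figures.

With the same pressure gradient and density, V_g ∝ 1/f ∝ 1/sin φ.
V₂ = V₁ · sin φ₁ / sin φ₂ = 104 × sin 75° / sin 25°
V₂ = 104 × 0.9659/0.4226 = 238 km/h

238 km/h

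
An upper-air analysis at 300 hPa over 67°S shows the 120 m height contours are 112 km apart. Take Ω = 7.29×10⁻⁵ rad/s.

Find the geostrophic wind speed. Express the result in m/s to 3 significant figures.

78.3 m/s

Coriolis parameter at 67°S:
f = 2Ω sin φ = 2 × 7.29×10⁻⁵ × sin 67° = 1.34×10⁻⁴ s⁻¹
Height gradient: |∂Z/∂n| = 120 m / 112000 m = 1.07×10⁻³
On a pressure surface, geostrophic balance gives V_g = (g/f)|∂Z/∂n|:
V_g = 9.81 × 1.07×10⁻³ / 1.34×10⁻⁴ = 78.3 m/s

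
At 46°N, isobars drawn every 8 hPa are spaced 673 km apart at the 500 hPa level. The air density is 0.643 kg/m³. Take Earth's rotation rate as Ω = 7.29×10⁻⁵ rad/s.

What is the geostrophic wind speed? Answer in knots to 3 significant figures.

Coriolis parameter at 46°N:
f = 2Ω sin φ = 2 × 7.29×10⁻⁵ × sin 46° = 1.05×10⁻⁴ s⁻¹
Pressure gradient: |∂P/∂n| = 800 Pa / 673000 m = 1.19×10⁻³ Pa/m
Geostrophic balance (pressure-gradient force = Coriolis force):
V_g = (1/(fρ)) |∂P/∂n| = 1.19×10⁻³ / (1.05×10⁻⁴ × 0.643) = 17.6 m/s
Converting: 17.6 m/s × 1.944 = 34.3 knots

34.3 knots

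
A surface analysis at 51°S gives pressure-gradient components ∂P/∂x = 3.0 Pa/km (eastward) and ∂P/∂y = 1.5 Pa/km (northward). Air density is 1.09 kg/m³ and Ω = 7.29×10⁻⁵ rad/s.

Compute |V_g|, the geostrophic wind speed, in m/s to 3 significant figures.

Coriolis parameter at 51°S:
f = 2Ω sin φ = 2 × 7.29×10⁻⁵ × sin 51° = 1.13×10⁻⁴ s⁻¹
In the Southern Hemisphere f is negative: f = −1.13×10⁻⁴ s⁻¹.
Component geostrophic relations (x east, y north):
u_g = −(1/(fρ)) ∂P/∂y,  v_g = (1/(fρ)) ∂P/∂x
u_g = −(1.5×10⁻³)/(−1.13×10⁻⁴ × 1.09) = 12.1 m/s;  v_g = (3.0×10⁻³)/(−1.13×10⁻⁴ × 1.09) = −24.3 m/s
|V_g| = √(u_g² + v_g²) = 27.2 m/s

27.2 m/s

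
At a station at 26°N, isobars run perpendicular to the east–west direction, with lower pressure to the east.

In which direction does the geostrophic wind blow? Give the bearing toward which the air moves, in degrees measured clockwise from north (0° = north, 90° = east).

180°

The pressure-gradient force points toward the east (bearing 090°).
Geostrophic balance: in the Northern Hemisphere the Coriolis force deflects motion to the right, so the geostrophic wind blows 90° to the right of the pressure-gradient force (low pressure on the left).
Rotating 090° by 90° clockwise gives 180° — the wind blows toward the south.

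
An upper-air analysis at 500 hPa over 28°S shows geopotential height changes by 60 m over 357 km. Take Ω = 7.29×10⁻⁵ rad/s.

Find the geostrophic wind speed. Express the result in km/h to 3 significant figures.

86.7 km/h

Coriolis parameter at 28°S:
f = 2Ω sin φ = 2 × 7.29×10⁻⁵ × sin 28° = 6.84×10⁻⁵ s⁻¹
Height gradient: |∂Z/∂n| = 60 m / 357000 m = 1.68×10⁻⁴
On a pressure surface, geostrophic balance gives V_g = (g/f)|∂Z/∂n|:
V_g = 9.81 × 1.68×10⁻⁴ / 6.84×10⁻⁵ = 24.1 m/s
Converting: 24.1 m/s × 3.6 = 86.7 km/h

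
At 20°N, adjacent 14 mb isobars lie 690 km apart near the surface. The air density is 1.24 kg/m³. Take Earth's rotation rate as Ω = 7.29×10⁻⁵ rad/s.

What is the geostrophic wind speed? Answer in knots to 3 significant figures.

Coriolis parameter at 20°N:
f = 2Ω sin φ = 2 × 7.29×10⁻⁵ × sin 20° = 4.99×10⁻⁵ s⁻¹
Pressure gradient: |∂P/∂n| = 1400 Pa / 690000 m = 2.03×10⁻³ Pa/m
Geostrophic balance (pressure-gradient force = Coriolis force):
V_g = (1/(fρ)) |∂P/∂n| = 2.03×10⁻³ / (4.99×10⁻⁵ × 1.24) = 32.8 m/s
Converting: 32.8 m/s × 1.944 = 63.8 knots

63.8 knots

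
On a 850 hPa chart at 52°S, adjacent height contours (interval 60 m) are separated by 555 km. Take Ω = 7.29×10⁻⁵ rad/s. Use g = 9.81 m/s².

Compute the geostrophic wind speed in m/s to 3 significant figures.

Coriolis parameter at 52°S:
f = 2Ω sin φ = 2 × 7.29×10⁻⁵ × sin 52° = 1.15×10⁻⁴ s⁻¹
Height gradient: |∂Z/∂n| = 60 m / 555000 m = 1.08×10⁻⁴
On a pressure surface, geostrophic balance gives V_g = (g/f)|∂Z/∂n|:
V_g = 9.81 × 1.08×10⁻⁴ / 1.15×10⁻⁴ = 9.23 m/s

9.23 m/s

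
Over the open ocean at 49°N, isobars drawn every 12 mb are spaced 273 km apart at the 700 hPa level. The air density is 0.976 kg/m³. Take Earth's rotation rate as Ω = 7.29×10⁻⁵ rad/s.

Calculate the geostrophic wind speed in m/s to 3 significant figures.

40.9 m/s

Coriolis parameter at 49°N:
f = 2Ω sin φ = 2 × 7.29×10⁻⁵ × sin 49° = 1.10×10⁻⁴ s⁻¹
Pressure gradient: |∂P/∂n| = 1200 Pa / 273000 m = 4.40×10⁻³ Pa/m
Geostrophic balance (pressure-gradient force = Coriolis force):
V_g = (1/(fρ)) |∂P/∂n| = 4.40×10⁻³ / (1.10×10⁻⁴ × 0.976) = 40.9 m/s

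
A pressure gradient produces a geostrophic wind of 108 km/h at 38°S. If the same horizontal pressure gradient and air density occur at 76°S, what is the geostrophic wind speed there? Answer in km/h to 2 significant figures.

With the same pressure gradient and density, V_g ∝ 1/f ∝ 1/sin φ.
V₂ = V₁ · sin φ₁ / sin φ₂ = 108 × sin 38° / sin 76°
V₂ = 108 × 0.6157/0.9703 = 69 km/h

69 km/h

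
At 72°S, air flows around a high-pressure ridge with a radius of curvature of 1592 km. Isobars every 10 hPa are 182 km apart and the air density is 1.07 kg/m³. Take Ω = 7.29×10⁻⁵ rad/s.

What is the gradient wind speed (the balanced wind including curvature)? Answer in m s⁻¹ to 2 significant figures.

Coriolis parameter at 72°S:
f = 2Ω sin φ = 2 × 7.29×10⁻⁵ × sin 72° = 1.39×10⁻⁴ s⁻¹
Pressure gradient: |∂P/∂n| = 1000 Pa / 182000 m = 5.49×10⁻³ Pa/m
Geostrophic speed: V_g = |∂P/∂n|/(fρ) = 5.49×10⁻³/(1.39×10⁻⁴ × 1.07) = 37.0 m/s
Around a high, pressure-gradient force acts outward with centrifugal, so Coriolis balances both:
fV = (1/ρ)|∂P/∂n| + V²/R  →  V² − fR·V + fR·V_g = 0
With fR = 1.39×10⁻⁴ × 1592×10³ m = 221 m/s:
V = [fR − √((fR)² − 4 fR V_g)]/2 = [221 − √(221² − 4×221×37)]/2 = 47.1 m/s
Supergeostrophic (V > V_g = 37 m/s), as expected around a high.

47 m s⁻¹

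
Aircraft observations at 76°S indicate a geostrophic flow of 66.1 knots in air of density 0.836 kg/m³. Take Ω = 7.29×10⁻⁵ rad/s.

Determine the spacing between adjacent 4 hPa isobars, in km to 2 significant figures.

Coriolis parameter at 76°S:
f = 2Ω sin φ = 2 × 7.29×10⁻⁵ × sin 76° = 1.41×10⁻⁴ s⁻¹
Wind speed in SI: 66.1 knots = 34.0 m/s
Geostrophic balance rearranged: |∂P/∂n| = f ρ V_g
|∂P/∂n| = 1.41×10⁻⁴ × 0.836 × 34.0 = 4.02×10⁻³ Pa/m
Isobar spacing: Δn = ΔP/|∂P/∂n| = 400 Pa / 4.02×10⁻³ Pa/m = 99461 m ≈ 99 km

99 km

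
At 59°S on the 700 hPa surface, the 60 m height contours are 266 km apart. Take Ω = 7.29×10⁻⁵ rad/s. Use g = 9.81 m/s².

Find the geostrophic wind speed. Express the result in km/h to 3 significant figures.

63.7 km/h

Coriolis parameter at 59°S:
f = 2Ω sin φ = 2 × 7.29×10⁻⁵ × sin 59° = 1.25×10⁻⁴ s⁻¹
Height gradient: |∂Z/∂n| = 60 m / 266000 m = 2.26×10⁻⁴
On a pressure surface, geostrophic balance gives V_g = (g/f)|∂Z/∂n|:
V_g = 9.81 × 2.26×10⁻⁴ / 1.25×10⁻⁴ = 17.7 m/s
Converting: 17.7 m/s × 3.6 = 63.7 km/h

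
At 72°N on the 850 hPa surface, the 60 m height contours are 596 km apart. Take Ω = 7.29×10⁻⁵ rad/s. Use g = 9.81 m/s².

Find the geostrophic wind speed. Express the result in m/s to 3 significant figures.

7.12 m/s

Coriolis parameter at 72°N:
f = 2Ω sin φ = 2 × 7.29×10⁻⁵ × sin 72° = 1.39×10⁻⁴ s⁻¹
Height gradient: |∂Z/∂n| = 60 m / 596000 m = 1.01×10⁻⁴
On a pressure surface, geostrophic balance gives V_g = (g/f)|∂Z/∂n|:
V_g = 9.81 × 1.01×10⁻⁴ / 1.39×10⁻⁴ = 7.12 m/s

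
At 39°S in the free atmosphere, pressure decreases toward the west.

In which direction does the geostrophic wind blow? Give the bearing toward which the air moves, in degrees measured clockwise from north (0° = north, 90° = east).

180°

The pressure-gradient force points toward the west (bearing 270°).
Geostrophic balance: in the Southern Hemisphere the Coriolis force deflects motion to the left, so the geostrophic wind blows 90° to the left of the pressure-gradient force (low pressure on the right).
Rotating 270° by 90° counterclockwise gives 180° — the wind blows toward the south.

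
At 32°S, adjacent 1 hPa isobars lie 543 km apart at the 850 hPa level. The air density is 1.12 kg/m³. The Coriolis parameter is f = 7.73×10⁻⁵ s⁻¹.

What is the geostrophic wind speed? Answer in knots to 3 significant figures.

4.13 knots

Pressure gradient: |∂P/∂n| = 100 Pa / 543000 m = 1.84×10⁻⁴ Pa/m
Geostrophic balance (pressure-gradient force = Coriolis force):
V_g = (1/(fρ)) |∂P/∂n| = 1.84×10⁻⁴ / (7.73×10⁻⁵ × 1.12) = 2.13 m/s
Converting: 2.13 m/s × 1.944 = 4.13 knots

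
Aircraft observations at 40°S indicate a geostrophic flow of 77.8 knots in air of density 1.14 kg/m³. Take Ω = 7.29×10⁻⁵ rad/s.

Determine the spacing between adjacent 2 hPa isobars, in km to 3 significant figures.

Coriolis parameter at 40°S:
f = 2Ω sin φ = 2 × 7.29×10⁻⁵ × sin 40° = 9.37×10⁻⁵ s⁻¹
Wind speed in SI: 77.8 knots = 40.0 m/s
Geostrophic balance rearranged: |∂P/∂n| = f ρ V_g
|∂P/∂n| = 9.37×10⁻⁵ × 1.14 × 40.0 = 4.28×10⁻³ Pa/m
Isobar spacing: Δn = ΔP/|∂P/∂n| = 200 Pa / 4.28×10⁻³ Pa/m = 46772 m ≈ 46.8 km

46.8 km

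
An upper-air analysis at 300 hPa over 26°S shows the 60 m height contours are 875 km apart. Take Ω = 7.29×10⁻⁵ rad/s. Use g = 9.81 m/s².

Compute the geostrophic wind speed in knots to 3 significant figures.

Coriolis parameter at 26°S:
f = 2Ω sin φ = 2 × 7.29×10⁻⁵ × sin 26° = 6.39×10⁻⁵ s⁻¹
Height gradient: |∂Z/∂n| = 60 m / 875000 m = 6.86×10⁻⁵
On a pressure surface, geostrophic balance gives V_g = (g/f)|∂Z/∂n|:
V_g = 9.81 × 6.86×10⁻⁵ / 6.39×10⁻⁵ = 10.5 m/s
Converting: 10.5 m/s × 1.944 = 20.5 knots

20.5 knots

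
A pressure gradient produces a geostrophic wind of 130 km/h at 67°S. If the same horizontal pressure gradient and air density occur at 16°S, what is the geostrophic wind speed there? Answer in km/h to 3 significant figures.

434 km/h

With the same pressure gradient and density, V_g ∝ 1/f ∝ 1/sin φ.
V₂ = V₁ · sin φ₁ / sin φ₂ = 130 × sin 67° / sin 16°
V₂ = 130 × 0.9205/0.2756 = 434 km/h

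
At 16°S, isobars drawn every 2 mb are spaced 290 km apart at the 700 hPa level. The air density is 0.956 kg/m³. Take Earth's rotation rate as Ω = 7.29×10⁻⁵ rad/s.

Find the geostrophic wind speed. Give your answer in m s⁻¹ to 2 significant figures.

Coriolis parameter at 16°S:
f = 2Ω sin φ = 2 × 7.29×10⁻⁵ × sin 16° = 4.02×10⁻⁵ s⁻¹
Pressure gradient: |∂P/∂n| = 200 Pa / 290000 m = 6.90×10⁻⁴ Pa/m
Geostrophic balance (pressure-gradient force = Coriolis force):
V_g = (1/(fρ)) |∂P/∂n| = 6.90×10⁻⁴ / (4.02×10⁻⁵ × 0.956) = 18.0 m/s

18 m s⁻¹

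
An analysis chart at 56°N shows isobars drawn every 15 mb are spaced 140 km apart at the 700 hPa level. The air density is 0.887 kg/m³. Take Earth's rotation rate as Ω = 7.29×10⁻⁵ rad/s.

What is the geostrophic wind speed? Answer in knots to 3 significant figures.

194 knots

Coriolis parameter at 56°N:
f = 2Ω sin φ = 2 × 7.29×10⁻⁵ × sin 56° = 1.21×10⁻⁴ s⁻¹
Pressure gradient: |∂P/∂n| = 1500 Pa / 140000 m = 1.07×10⁻² Pa/m
Geostrophic balance (pressure-gradient force = Coriolis force):
V_g = (1/(fρ)) |∂P/∂n| = 1.07×10⁻² / (1.21×10⁻⁴ × 0.887) = 99.9 m/s
Converting: 99.9 m/s × 1.944 = 194 knots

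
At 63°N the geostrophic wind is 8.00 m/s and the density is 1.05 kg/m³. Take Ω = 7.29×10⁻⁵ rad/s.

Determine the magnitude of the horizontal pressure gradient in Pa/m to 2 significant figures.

Coriolis parameter at 63°N:
f = 2Ω sin φ = 2 × 7.29×10⁻⁵ × sin 63° = 1.30×10⁻⁴ s⁻¹
Geostrophic balance rearranged: |∂P/∂n| = f ρ V_g
|∂P/∂n| = 1.30×10⁻⁴ × 1.05 × 8.00 = 1.09×10⁻³ Pa/m

1.1×10⁻³ Pa/m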